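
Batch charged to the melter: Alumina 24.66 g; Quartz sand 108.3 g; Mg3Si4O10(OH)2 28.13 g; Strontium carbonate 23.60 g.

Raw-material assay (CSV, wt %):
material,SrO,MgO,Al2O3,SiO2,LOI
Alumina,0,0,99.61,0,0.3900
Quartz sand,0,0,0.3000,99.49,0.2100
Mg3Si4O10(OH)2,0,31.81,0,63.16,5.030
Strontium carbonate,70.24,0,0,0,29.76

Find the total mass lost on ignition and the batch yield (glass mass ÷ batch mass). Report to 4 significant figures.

LOI loss = 8.762 g; glass = 175.9 g; yield = 95.26%

All internal work maintains full float precision in all steps — intermediates are shown rounded to four significant digits in the working — a single rounding produces each reported value; derived quantities (LOI, the four compositions, totals, the yield, net glass mass) are re-derived at full precision from the weighed amounts per 175.9 g of glass, as written in the problem or the answer.
Loss on ignition, line by line:
  Alumina: 24.66 × 0.003900 = 0.09617 g
  Quartz sand: 108.3 × 0.002100 = 0.2274 g
  Mg3Si4O10(OH)2: 28.13 × 0.05030 = 1.415 g
  Strontium carbonate: 23.60 × 0.2976 = 7.023 g
Total LOI = 8.762 g
Glass = batch − LOI = 184.7 − 8.762 = 175.9 g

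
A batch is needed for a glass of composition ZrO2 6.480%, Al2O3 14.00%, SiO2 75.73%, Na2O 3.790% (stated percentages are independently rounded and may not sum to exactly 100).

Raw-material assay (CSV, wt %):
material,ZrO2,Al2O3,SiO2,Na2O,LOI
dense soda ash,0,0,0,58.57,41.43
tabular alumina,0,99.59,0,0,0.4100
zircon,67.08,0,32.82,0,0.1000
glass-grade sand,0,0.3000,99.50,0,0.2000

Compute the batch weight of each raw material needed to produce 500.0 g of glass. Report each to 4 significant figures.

Batch per 500.0 g glass:
  dense soda ash: 32.35 g
  tabular alumina: 69.19 g
  zircon: 48.30 g
  glass-grade sand: 364.6 g
Total batch = 514.4 g; LOI loss = 14.46 g; yield = 97.19%

All internal work maintains full float precision through the solve — values along the way are printed, with 4-significant-digit rounding, at each printed step. Each reported result carries a single rounding. The derived quantities are re-derived starting from the weights on 500.0 g of glass at full float precision (totals, LOI, the four compositions, net glass mass, the yield) exactly as shown in the problem or the answer.
Per-oxide target masses for 500.0 g glass:
  ZrO2: 6.480% × 500.0 = 32.40 g
  Al2O3: 14.00% × 500.0 = 70.00 g
  SiO2: 75.73% × 500.0 = 378.6 g
  Na2O: 3.790% × 500.0 = 18.95 g
A balance pass over the oxides, on the weights just shown, versus the basis set out (delivered sums recover each target modulo rounding of the values):
  ZrO2: 48.30·0.6708 = 32.40 g (target 32.40 g)
  Al2O3: 69.19·0.9959 + 364.6·0.003000 = 70.00 g (target 70.00 g)
  SiO2: 48.30·0.3282 + 364.6·0.9950 = 378.6 g (target 378.6 g)
  Na2O: 32.35·0.5857 = 18.95 g (target 18.95 g)
Glass mass check: total charge less LOI = 500.0 g (the Σ of target masses is 500.0 g; versus the stated basis of 500.0 g — differing by rounding only).
Adding the batch up: Σ batch = 514.4 g; LOI removed, Σ of batch·LOI: 14.46 g; yield, glass over the total, = 97.19%.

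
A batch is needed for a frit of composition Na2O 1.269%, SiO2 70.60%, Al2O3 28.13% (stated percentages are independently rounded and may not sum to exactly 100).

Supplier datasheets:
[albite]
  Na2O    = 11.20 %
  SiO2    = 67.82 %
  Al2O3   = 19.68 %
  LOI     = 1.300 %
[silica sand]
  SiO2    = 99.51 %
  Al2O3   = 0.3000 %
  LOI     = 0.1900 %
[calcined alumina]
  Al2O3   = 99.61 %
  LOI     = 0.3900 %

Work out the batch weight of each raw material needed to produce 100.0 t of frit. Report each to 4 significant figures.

Batch per 100.0 t frit:
  albite: 11.33 t
  silica sand: 63.23 t
  calcined alumina: 25.81 t
Total batch = 100.4 t; LOI loss = 0.3681 t; yield = 99.63%

Rounding to four significant digits applies to every mid-chain value as displayed; the working math carries exact precision through every step. Each reported number sees exactly one rounding; derived quantities, including totals, three oxide percentages, glass mass, LOI, yield, are computed starting from the weights for 100.0 t of glass at exact precision, as written in either problem or answer.
The oxide mass targets at 100.0 t frit:
  Na2O: 1.269% × 100.0 = 1.269 t
  SiO2: 70.60% × 100.0 = 70.60 t
  Al2O3: 28.13% × 100.0 = 28.13 t
Verifying the oxide balance applying the batch weights above, at the basis given (delivered sums recover each target net of answer rounding effects):
  Na2O: 11.33·0.1120 = 1.269 t (target 1.269 t)
  SiO2: 11.33·0.6782 + 63.23·0.9951 = 70.60 t (target 70.60 t)
  Al2O3: 11.33·0.1968 + 63.23·0.003000 + 25.81·0.9961 = 28.13 t (target 28.13 t)
Glass mass check: batch Σ − ignition loss = 100.0 t (targets for the oxides total 100.0 t; basis as stated: 100.0 t — any gap is answer rounding).
Total batch = Σ batch = 100.4 t; Σ batch·LOI gives LOI loss = 0.3681 t; yield = glass ÷ total batch = 99.63%.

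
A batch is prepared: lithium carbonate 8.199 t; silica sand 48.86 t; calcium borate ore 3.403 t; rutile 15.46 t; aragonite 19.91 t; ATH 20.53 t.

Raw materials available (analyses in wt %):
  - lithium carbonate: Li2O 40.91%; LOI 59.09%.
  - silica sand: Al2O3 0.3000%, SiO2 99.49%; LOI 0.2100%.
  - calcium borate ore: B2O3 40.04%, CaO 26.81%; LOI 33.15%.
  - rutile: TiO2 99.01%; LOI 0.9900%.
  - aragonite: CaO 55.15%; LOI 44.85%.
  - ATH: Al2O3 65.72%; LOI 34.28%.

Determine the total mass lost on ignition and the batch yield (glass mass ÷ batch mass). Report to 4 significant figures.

LOI loss = 22.20 t; glass = 94.17 t; yield = 80.93%

Intermediates are shown (rounded to 4 significant figures) as written; all arithmetic holds full float precision at every stage — every reported result carries a single rounding. The derived quantities, including LOI, the yield, the totals, net glass mass, six oxide percentages, are re-derived using the weight values for 94.17 t of glass at full float precision as written in the problem or the answer.
Each material's LOI contribution:
  lithium carbonate: 8.199 × 0.5909 = 4.845 t
  silica sand: 48.86 × 0.002100 = 0.1026 t
  calcium borate ore: 3.403 × 0.3315 = 1.128 t
  rutile: 15.46 × 0.009900 = 0.1531 t
  aragonite: 19.91 × 0.4485 = 8.930 t
  ATH: 20.53 × 0.3428 = 7.038 t
Total LOI = 22.20 t
Glass = batch − LOI = 116.4 − 22.20 = 94.17 t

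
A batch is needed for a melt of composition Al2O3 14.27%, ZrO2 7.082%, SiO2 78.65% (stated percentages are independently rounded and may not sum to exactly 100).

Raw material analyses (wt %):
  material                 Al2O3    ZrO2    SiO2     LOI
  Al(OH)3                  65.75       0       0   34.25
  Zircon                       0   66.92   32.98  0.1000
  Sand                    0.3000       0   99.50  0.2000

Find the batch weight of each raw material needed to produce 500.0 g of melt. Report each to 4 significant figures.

The intermediate values are printed, rounded to 4 significant figures, between the steps; full precision is maintained throughout; every reported figure takes a single rounding. All derived quantities are carried using the weight values on 500.0 g of glass in full float precision (totals, net glass mass, the three compositions, yield, LOI), as quoted within the problem or the answer.
Target masses of each oxide per 500.0 g melt:
  Al2O3: 14.27% × 500.0 = 71.35 g
  ZrO2: 7.082% × 500.0 = 35.41 g
  SiO2: 78.65% × 500.0 = 393.2 g
Balance tally, oxide-wise, per the reported batch figures, for the quoted basis mass (summed amounts equal target values given rounding of the digits):
  Al2O3: 106.8·0.6575 + 377.7·0.003000 = 71.35 g (target 71.35 g)
  ZrO2: 52.91·0.6692 = 35.41 g (target 35.41 g)
  SiO2: 52.91·0.3298 + 377.7·0.9950 = 393.3 g (target 393.2 g)
Glass-mass closure: total batch − LOI = 500.0 g (oxide target masses add up to 500.0 g; against the stated basis, 500.0 g — gaps are rounding artifacts).
Batch grand total — Σ batch = 537.4 g; LOI loss = Σ batch·LOI = 37.39 g; as yield: glass ÷ batch → 93.04%.

Batch per 500.0 g melt:
  Al(OH)3: 106.8 g
  Zircon: 52.91 g
  Sand: 377.7 g
Total batch = 537.4 g; LOI loss = 37.39 g; yield = 93.04%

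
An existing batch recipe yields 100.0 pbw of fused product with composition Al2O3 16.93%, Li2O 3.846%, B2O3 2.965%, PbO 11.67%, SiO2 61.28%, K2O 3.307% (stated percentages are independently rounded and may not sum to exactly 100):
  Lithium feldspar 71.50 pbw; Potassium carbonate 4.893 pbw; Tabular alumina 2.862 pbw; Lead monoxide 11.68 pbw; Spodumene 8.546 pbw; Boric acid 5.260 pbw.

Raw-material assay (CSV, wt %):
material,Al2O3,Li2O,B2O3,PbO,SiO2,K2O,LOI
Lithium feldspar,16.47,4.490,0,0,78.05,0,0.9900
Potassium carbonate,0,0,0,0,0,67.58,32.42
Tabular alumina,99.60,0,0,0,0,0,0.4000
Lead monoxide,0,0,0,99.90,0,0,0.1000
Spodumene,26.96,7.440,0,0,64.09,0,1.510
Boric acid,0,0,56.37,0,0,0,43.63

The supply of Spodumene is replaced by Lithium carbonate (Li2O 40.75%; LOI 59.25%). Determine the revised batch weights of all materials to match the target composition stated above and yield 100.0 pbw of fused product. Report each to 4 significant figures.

Revised batch per 100.0 pbw fused product:
  Lithium feldspar: 78.51 pbw
  Potassium carbonate: 4.893 pbw
  Tabular alumina: 4.015 pbw
  Lead monoxide: 11.68 pbw
  Lithium carbonate: 0.7871 pbw
  Boric acid: 5.260 pbw
Total batch = 105.1 pbw; LOI loss = 5.153 pbw

In-progress results are printed (rounded to 4 significant digits) in the working. All arithmetic maintains exact precision throughout; each reported result undergoes a single rounding — all derived quantities are re-derived in full float precision (glass mass, the six compositions, totals, LOI, the yield) from the weighed amounts for 100.0 pbw of glass as given in problem or answer.
Target masses of each oxide per 100.0 pbw fused product:
  Al2O3: 16.93% × 100.0 = 16.93 pbw
  Li2O: 3.846% × 100.0 = 3.846 pbw
  B2O3: 2.965% × 100.0 = 2.965 pbw
  PbO: 11.67% × 100.0 = 11.67 pbw
  SiO2: 61.28% × 100.0 = 61.28 pbw
  K2O: 3.307% × 100.0 = 3.307 pbw
Sums-versus-targets review using the reported weights, against the basis in use (sums match the target masses net of answer rounding effects):
  Al2O3: 78.51·0.1647 + 4.015·0.9960 = 16.93 pbw (target 16.93 pbw)
  Li2O: 78.51·0.04490 + 0.7871·0.4075 = 3.846 pbw (target 3.846 pbw)
  B2O3: 5.260·0.5637 = 2.965 pbw (target 2.965 pbw)
  PbO: 11.68·0.9990 = 11.67 pbw (target 11.67 pbw)
  SiO2: 78.51·0.7805 = 61.28 pbw (target 61.28 pbw)
  K2O: 4.893·0.6758 = 3.307 pbw (target 3.307 pbw)
Glass-mass bookkeeping: whole batch net of LOI = 99.99 pbw (summing oxide targets gives 100.0 pbw; stated basis 100.0 pbw — differing by rounding only).
Batch grand total — Σ batch = 105.1 pbw; Σ batch·LOI gives LOI loss = 5.153 pbw; the yield ratio, glass ÷ batch: 95.10%.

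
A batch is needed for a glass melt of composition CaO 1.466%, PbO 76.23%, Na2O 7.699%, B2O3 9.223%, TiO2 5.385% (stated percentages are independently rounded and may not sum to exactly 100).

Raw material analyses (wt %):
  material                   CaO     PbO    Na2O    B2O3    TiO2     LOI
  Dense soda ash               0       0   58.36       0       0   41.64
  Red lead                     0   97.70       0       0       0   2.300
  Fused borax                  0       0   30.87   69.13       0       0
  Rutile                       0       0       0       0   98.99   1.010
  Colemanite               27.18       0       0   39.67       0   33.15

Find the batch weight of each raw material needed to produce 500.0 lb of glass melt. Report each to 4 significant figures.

Intermediates are shown rounded to 4 significant digits at each printed step — all internal work keeps full float precision end to end — a single rounding produces each reported number — the derived quantities are carried starting from the weights for 500.0 lb of glass in full float precision (glass mass, yield, five oxide percentages, LOI, totals) as given in either problem or answer.
Target masses of each oxide per 500.0 lb glass melt:
  CaO: 1.466% × 500.0 = 7.330 lb
  PbO: 76.23% × 500.0 = 381.2 lb
  Na2O: 7.699% × 500.0 = 38.49 lb
  B2O3: 9.223% × 500.0 = 46.12 lb
  TiO2: 5.385% × 500.0 = 26.92 lb
Per-oxide balance check using the reported weights, on the stated basis (each sum matches its target mass modulo rounding of the values):
  CaO: 26.97·0.2718 = 7.330 lb (target 7.330 lb)
  PbO: 390.1·0.9770 = 381.1 lb (target 381.2 lb)
  Na2O: 38.86·0.5836 + 51.23·0.3087 = 38.49 lb (target 38.49 lb)
  B2O3: 51.23·0.6913 + 26.97·0.3967 = 46.11 lb (target 46.12 lb)
  TiO2: 27.20·0.9899 = 26.93 lb (target 26.92 lb)
Auditing the glass mass value: Σ batch − LOI loss = 500.0 lb (the targets, summed, come to 500.0 lb; against the stated basis, 500.0 lb — a pure rounding effect).
Adding the batch up: Σ batch = 534.4 lb; LOI removed, Σ of batch·LOI: 34.37 lb; as yield: glass ÷ batch → 93.57%.

Batch per 500.0 lb glass melt:
  Dense soda ash: 38.86 lb
  Red lead: 390.1 lb
  Fused borax: 51.23 lb
  Rutile: 27.20 lb
  Colemanite: 26.97 lb
Total batch = 534.4 lb; LOI loss = 34.37 lb; yield = 93.57%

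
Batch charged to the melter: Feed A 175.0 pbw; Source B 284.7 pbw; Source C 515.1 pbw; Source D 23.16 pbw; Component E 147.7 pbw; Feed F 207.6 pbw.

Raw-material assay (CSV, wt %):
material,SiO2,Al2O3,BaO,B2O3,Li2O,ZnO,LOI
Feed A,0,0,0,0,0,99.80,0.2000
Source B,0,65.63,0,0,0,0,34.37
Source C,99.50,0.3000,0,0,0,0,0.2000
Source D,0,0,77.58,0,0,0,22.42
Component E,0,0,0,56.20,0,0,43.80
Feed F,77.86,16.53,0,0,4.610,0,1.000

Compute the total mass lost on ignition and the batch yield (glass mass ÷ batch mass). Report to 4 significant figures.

The working math keeps full precision from start to finish. The intermediate values are shown, with 4-significant-digit rounding, alongside each step — each reported value is rounded exactly once. The derived quantities are rebuilt at full float precision (totals, the six compositions, yield, net glass mass, ignition loss) starting from the weights per 1182 pbw of glass as set out in the problem or the answer.
Material-by-material LOI:
  Feed A: 175.0 × 0.002000 = 0.3500 pbw
  Source B: 284.7 × 0.3437 = 97.85 pbw
  Source C: 515.1 × 0.002000 = 1.030 pbw
  Source D: 23.16 × 0.2242 = 5.192 pbw
  Component E: 147.7 × 0.4380 = 64.69 pbw
  Feed F: 207.6 × 0.01000 = 2.076 pbw
Total LOI = 171.2 pbw
Glass = batch − LOI = 1353 − 171.2 = 1182 pbw

LOI loss = 171.2 pbw; glass = 1182 pbw; yield = 87.35%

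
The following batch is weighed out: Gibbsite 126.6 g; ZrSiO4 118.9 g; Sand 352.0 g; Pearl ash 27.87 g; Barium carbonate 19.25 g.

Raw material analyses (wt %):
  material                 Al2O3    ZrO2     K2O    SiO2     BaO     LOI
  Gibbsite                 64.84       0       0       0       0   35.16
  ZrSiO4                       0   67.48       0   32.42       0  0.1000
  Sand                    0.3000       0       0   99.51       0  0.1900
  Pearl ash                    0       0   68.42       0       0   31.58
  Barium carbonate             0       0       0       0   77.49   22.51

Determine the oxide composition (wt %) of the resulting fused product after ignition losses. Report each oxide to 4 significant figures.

Glass mass = 586.2 g (batch 644.6 − LOI 58.43).
Composition: Al2O3 14.18%, ZrO2 13.69%, K2O 3.253%, SiO2 66.33%, BaO 2.545%

All internal work carries exact precision from first step to last. Intermediates are shown (rounded to four significant figures) alongside each step — every reported result undergoes a single rounding; the derived quantities, including ignition loss, yield, glass mass, totals, five oxide percentages, are recomputed starting from the weights at 586.2 g of glass at full precision, precisely as stated by question or answer.
Delivered oxide masses:
  Al2O3: 126.6·0.6484 + 352.0·0.003000 = 83.14 g
  ZrO2: 118.9·0.6748 = 80.23 g
  K2O: 27.87·0.6842 = 19.07 g
  SiO2: 118.9·0.3242 + 352.0·0.9951 = 388.8 g
  BaO: 19.25·0.7749 = 14.92 g
LOI: 126.6·0.3516 + 118.9·0.001000 + 352.0·0.001900 + 27.87·0.3158 + 19.25·0.2251 = 58.43 g
The glass mass, total less LOI, = 644.6 − 58.43 = 586.2 g (the oxide masses sum to this)
wt % = 100 × oxide mass / glass mass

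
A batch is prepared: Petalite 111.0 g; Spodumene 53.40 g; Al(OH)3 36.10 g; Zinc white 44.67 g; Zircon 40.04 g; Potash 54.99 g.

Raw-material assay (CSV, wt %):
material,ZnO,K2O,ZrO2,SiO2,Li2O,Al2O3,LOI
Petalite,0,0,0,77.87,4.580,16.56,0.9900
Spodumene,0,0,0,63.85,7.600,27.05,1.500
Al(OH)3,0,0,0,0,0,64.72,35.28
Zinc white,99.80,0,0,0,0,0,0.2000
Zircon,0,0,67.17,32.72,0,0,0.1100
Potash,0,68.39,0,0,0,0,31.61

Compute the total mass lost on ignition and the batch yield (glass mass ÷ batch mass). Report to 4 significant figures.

LOI loss = 32.15 g; glass = 308.0 g; yield = 90.55%

The working math runs at full precision at each step. Intermediates are printed, rounded to four significant digits, alongside each step; every reported figure sees exactly one rounding. The derived quantities are re-derived in full float precision (totals, six oxide percentages, LOI, glass mass, the yield) from the batch weights for 308.0 g of glass, as given in problem or answer.
Material-by-material LOI:
  Petalite: 111.0 × 0.009900 = 1.099 g
  Spodumene: 53.40 × 0.01500 = 0.8010 g
  Al(OH)3: 36.10 × 0.3528 = 12.74 g
  Zinc white: 44.67 × 0.002000 = 0.08934 g
  Zircon: 40.04 × 0.001100 = 0.04404 g
  Potash: 54.99 × 0.3161 = 17.38 g
Total LOI = 32.15 g
Glass = batch − LOI = 340.2 − 32.15 = 308.0 g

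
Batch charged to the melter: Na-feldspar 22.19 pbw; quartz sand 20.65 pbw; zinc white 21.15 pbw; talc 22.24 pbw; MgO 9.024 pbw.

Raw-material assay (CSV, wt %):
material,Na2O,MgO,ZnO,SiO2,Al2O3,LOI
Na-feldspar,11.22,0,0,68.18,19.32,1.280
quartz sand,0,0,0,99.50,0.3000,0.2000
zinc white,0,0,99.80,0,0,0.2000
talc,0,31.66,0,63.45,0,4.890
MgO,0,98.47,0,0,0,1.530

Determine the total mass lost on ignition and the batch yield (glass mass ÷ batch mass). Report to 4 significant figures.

LOI loss = 1.593 pbw; glass = 93.66 pbw; yield = 98.33%

In-progress results are printed, rounded to four significant figures, across the worked steps; full precision is maintained from start to finish — exactly one rounding is applied to every reported value; derived quantities (LOI, the five compositions, the yield, the totals, net glass mass) are rebuilt from the batch weights on 93.66 pbw of glass in exact precision as set out in either problem or answer.
Loss on ignition, line by line:
  Na-feldspar: 22.19 × 0.01280 = 0.2840 pbw
  quartz sand: 20.65 × 0.002000 = 0.04130 pbw
  zinc white: 21.15 × 0.002000 = 0.04230 pbw
  talc: 22.24 × 0.04890 = 1.088 pbw
  MgO: 9.024 × 0.01530 = 0.1381 pbw
Total LOI = 1.593 pbw
Glass = batch − LOI = 95.25 − 1.593 = 93.66 pbw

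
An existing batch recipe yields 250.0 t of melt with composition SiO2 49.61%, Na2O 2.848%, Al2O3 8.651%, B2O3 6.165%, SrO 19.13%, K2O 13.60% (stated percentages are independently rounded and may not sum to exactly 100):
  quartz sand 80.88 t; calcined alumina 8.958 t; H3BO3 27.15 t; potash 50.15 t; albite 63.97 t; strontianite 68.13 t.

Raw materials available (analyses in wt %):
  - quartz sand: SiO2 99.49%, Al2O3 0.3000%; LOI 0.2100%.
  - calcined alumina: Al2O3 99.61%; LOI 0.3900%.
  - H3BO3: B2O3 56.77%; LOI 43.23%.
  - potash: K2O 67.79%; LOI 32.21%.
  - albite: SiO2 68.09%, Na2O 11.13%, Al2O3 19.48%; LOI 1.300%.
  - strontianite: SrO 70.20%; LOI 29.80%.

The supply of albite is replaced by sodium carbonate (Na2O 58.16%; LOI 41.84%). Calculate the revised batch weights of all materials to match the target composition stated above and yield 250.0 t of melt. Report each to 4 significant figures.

The whole derivation maintains exact precision at every stage — mid-chain values are shown (rounded to four significant figures) in the printout — a single rounding completes every reported figure — the derived quantities (yield, the totals, ignition loss, the six compositions, net glass mass) are carried in full precision from the weighed amounts on 250.0 t of glass as they appear in question or answer.
Per-oxide target masses for 250.0 t melt:
  SiO2: 49.61% × 250.0 = 124.0 t
  Na2O: 2.848% × 250.0 = 7.120 t
  Al2O3: 8.651% × 250.0 = 21.63 t
  B2O3: 6.165% × 250.0 = 15.41 t
  SrO: 19.13% × 250.0 = 47.82 t
  K2O: 13.60% × 250.0 = 34.00 t
Sums-versus-targets review given the weights on record, on the stated basis (target by target, the sums agree inside rounding margins):
  SiO2: 124.7·0.9949 = 124.1 t (target 124.0 t)
  Na2O: 12.24·0.5816 = 7.119 t (target 7.120 t)
  Al2O3: 124.7·0.003000 + 21.34·0.9961 = 21.63 t (target 21.63 t)
  B2O3: 27.15·0.5677 = 15.41 t (target 15.41 t)
  SrO: 68.13·0.7020 = 47.83 t (target 47.82 t)
  K2O: 50.15·0.6779 = 34.00 t (target 34.00 t)
Consistency of the glass mass: total charge less LOI = 250.1 t (oxide target masses add up to 250.0 t; the stated basis being 250.0 t — rounding explains the deltas).
Adding the batch up: Σ batch = 303.7 t; ignition loss, Σ(batch × LOI) = 53.66 t; glass ÷ batch gives a yield of 82.33%.

Revised batch per 250.0 t melt:
  quartz sand: 124.7 t
  calcined alumina: 21.34 t
  H3BO3: 27.15 t
  potash: 50.15 t
  sodium carbonate: 12.24 t
  strontianite: 68.13 t
Total batch = 303.7 t; LOI loss = 53.66 t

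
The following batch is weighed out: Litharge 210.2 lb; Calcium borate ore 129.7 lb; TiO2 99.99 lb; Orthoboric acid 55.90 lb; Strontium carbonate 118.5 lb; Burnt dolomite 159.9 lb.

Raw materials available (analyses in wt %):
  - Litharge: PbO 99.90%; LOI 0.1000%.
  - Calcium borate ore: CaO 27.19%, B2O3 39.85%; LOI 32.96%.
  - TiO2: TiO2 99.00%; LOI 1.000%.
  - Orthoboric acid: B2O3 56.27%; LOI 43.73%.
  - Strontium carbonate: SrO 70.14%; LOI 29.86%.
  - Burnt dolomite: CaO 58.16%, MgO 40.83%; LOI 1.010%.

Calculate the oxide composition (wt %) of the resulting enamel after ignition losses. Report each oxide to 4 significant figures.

Glass mass = 668.8 lb (batch 774.2 − LOI 105.4).
Composition: CaO 19.18%, B2O3 12.43%, TiO2 14.80%, SrO 12.43%, MgO 9.762%, PbO 31.40%

Working values are printed, with 4-significant-digit rounding, at each printed step — full precision is kept in every operation. Each reported number includes exactly one rounding; all derived quantities (ignition loss, glass mass, the yield, the totals, six oxide percentages) are recomputed from the weighed amounts per 668.8 lb of glass at full float precision, exactly as printed in the problem or answer text.
Mass of each oxide from the mix:
  CaO: 129.7·0.2719 + 159.9·0.5816 = 128.3 lb
  B2O3: 129.7·0.3985 + 55.90·0.5627 = 83.14 lb
  TiO2: 99.99·0.9900 = 98.99 lb
  SrO: 118.5·0.7014 = 83.12 lb
  MgO: 159.9·0.4083 = 65.29 lb
  PbO: 210.2·0.9990 = 210.0 lb
LOI: 210.2·0.001000 + 129.7·0.3296 + 99.99·0.01000 + 55.90·0.4373 + 118.5·0.2986 + 159.9·0.01010 = 105.4 lb
Glass = total batch minus LOI = 774.2 − 105.4 = 668.8 lb (= the summed oxide contributions)
each oxide over glass, ×100, is wt %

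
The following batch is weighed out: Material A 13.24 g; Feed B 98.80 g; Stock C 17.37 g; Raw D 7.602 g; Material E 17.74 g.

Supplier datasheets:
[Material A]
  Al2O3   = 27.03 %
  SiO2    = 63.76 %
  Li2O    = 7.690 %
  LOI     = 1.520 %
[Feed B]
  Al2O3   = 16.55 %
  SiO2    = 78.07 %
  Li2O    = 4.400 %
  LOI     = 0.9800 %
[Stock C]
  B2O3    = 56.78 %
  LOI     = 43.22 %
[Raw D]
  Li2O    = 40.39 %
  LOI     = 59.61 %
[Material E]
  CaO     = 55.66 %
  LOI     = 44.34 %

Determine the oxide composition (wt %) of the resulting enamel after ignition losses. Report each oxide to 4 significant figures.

Glass mass = 133.7 g (batch 154.8 − LOI 21.07).
Composition: Al2O3 14.91%, SiO2 64.02%, CaO 7.386%, Li2O 6.311%, B2O3 7.378%

All internal work maintains full precision at every stage — the intermediate values appear rounded to four significant digits between the steps — each reported figure is rounded a single time; all derived quantities, including the yield, glass mass, the totals, the five compositions, ignition loss, are recomputed from the weighed amounts on 133.7 g of glass in full precision, as quoted within the problem or answer text.
Per-oxide mass from batch:
  Al2O3: 13.24·0.2703 + 98.80·0.1655 = 19.93 g
  SiO2: 13.24·0.6376 + 98.80·0.7807 = 85.57 g
  CaO: 17.74·0.5566 = 9.874 g
  Li2O: 13.24·0.07690 + 98.80·0.04400 + 7.602·0.4039 = 8.436 g
  B2O3: 17.37·0.5678 = 9.863 g
LOI: 13.24·0.01520 + 98.80·0.009800 + 17.37·0.4322 + 7.602·0.5961 + 17.74·0.4434 = 21.07 g
Glass = total batch minus LOI = 154.8 − 21.07 = 133.7 g (= the summed oxide contributions)
wt %: oxide over glass, times 100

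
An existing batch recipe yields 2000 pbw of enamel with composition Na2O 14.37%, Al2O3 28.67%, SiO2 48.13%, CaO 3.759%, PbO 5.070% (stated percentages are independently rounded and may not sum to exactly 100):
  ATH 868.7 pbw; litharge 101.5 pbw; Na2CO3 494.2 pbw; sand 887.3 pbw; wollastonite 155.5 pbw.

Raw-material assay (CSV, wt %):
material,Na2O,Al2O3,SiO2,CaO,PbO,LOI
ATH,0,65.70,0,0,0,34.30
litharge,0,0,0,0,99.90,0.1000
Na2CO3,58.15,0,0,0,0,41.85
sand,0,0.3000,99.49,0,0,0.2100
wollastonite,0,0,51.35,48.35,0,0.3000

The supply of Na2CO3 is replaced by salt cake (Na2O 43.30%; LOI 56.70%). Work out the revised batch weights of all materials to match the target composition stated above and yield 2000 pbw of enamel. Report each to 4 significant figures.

Revised batch per 2000 pbw enamel:
  ATH: 868.7 pbw
  litharge: 101.5 pbw
  salt cake: 663.7 pbw
  sand: 887.3 pbw
  wollastonite: 155.5 pbw
Total batch = 2677 pbw; LOI loss = 676.7 pbw

In-progress results are printed rounded to four significant figures as written — every computation runs at full float precision in all steps — a single rounding finalizes each reported number; the derived quantities, which include glass mass, the five compositions, the totals, ignition loss, the yield, are rebuilt in full float precision, as given in problem or answer, from the batch weights for 2000 pbw of glass.
The oxide mass targets at 2000 pbw enamel:
  Na2O: 14.37% × 2000 = 287.4 pbw
  Al2O3: 28.67% × 2000 = 573.4 pbw
  SiO2: 48.13% × 2000 = 962.6 pbw
  CaO: 3.759% × 2000 = 75.18 pbw
  PbO: 5.070% × 2000 = 101.4 pbw
Balance tally, oxide-wise, on the weights just shown, for the quoted basis mass (each sum matches its target mass modulo rounding of the values):
  Na2O: 663.7·0.4330 = 287.4 pbw (target 287.4 pbw)
  Al2O3: 868.7·0.6570 + 887.3·0.003000 = 573.4 pbw (target 573.4 pbw)
  SiO2: 887.3·0.9949 + 155.5·0.5135 = 962.6 pbw (target 962.6 pbw)
  CaO: 155.5·0.4835 = 75.18 pbw (target 75.18 pbw)
  PbO: 101.5·0.9990 = 101.4 pbw (target 101.4 pbw)
Glass-mass bookkeeping: Σ batch − LOI loss = 2000 pbw (the Σ of target masses is 2000 pbw; versus the stated basis of 2000 pbw — gaps are rounding artifacts).
Batch grand total — Σ batch = 2677 pbw; loss to ignition Σ batch·LOI = 676.7 pbw; the yield ratio, glass ÷ batch: 74.72%.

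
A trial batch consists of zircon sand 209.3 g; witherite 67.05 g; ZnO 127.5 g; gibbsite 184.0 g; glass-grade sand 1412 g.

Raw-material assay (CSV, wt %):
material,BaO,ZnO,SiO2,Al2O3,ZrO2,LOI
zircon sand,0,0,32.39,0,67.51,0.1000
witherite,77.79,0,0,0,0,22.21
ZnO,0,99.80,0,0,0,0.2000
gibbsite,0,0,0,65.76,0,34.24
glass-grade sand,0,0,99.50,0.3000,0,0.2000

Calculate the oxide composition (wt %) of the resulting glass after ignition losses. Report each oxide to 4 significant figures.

Working values are shown, rounded to 4 significant figures, within the worked lines; each numeric step keeps full float precision all the way through. A single rounding finalizes each reported figure — all derived quantities, which include the totals, yield, LOI, net glass mass, the five compositions, are recomputed at exact precision, as set out in the question or the answer, from the batch weights for 1919 g of glass.
Mass of each oxide from the mix:
  BaO: 67.05·0.7779 = 52.16 g
  ZnO: 127.5·0.9980 = 127.2 g
  SiO2: 209.3·0.3239 + 1412·0.9950 = 1473 g
  Al2O3: 184.0·0.6576 + 1412·0.003000 = 125.2 g
  ZrO2: 209.3·0.6751 = 141.3 g
LOI: 209.3·0.001000 + 67.05·0.2221 + 127.5·0.002000 + 184.0·0.3424 + 1412·0.002000 = 81.18 g
Glass mass = batch − LOI = 2000 − 81.18 = 1919 g (equal to the oxide-mass sum)
wt % = 100 × oxide mass / glass mass

Glass mass = 1919 g (batch 2000 − LOI 81.18).
Composition: BaO 2.718%, ZnO 6.632%, SiO2 76.76%, Al2O3 6.527%, ZrO2 7.364%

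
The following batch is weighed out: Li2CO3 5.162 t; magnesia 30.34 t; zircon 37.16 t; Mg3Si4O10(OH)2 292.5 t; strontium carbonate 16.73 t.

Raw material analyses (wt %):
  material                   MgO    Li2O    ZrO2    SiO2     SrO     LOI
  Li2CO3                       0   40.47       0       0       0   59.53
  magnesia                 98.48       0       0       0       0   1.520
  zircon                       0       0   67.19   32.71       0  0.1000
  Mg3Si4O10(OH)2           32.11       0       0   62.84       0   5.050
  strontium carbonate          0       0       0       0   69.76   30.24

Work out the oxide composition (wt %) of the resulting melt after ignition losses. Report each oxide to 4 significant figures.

Values along the way are shown (rounded to four significant figures) alongside each step; the working math carries exact precision from first step to last. A single rounding finalizes each reported value. Derived quantities are carried from the batch weights on 358.5 t of glass in full float precision (five oxide percentages, net glass mass, totals, ignition loss, the yield), as given in the problem or the answer.
Oxide-by-oxide delivered mass:
  MgO: 30.34·0.9848 + 292.5·0.3211 = 123.8 t
  Li2O: 5.162·0.4047 = 2.089 t
  ZrO2: 37.16·0.6719 = 24.97 t
  SiO2: 37.16·0.3271 + 292.5·0.6284 = 196.0 t
  SrO: 16.73·0.6976 = 11.67 t
LOI: 5.162·0.5953 + 30.34·0.01520 + 37.16·0.001000 + 292.5·0.05050 + 16.73·0.3024 = 23.40 t
Net of LOI, the glass mass = 381.9 − 23.40 = 358.5 t (matching Σ of the oxides)
each wt % is 100 × oxide ÷ glass

Glass mass = 358.5 t (batch 381.9 − LOI 23.40).
Composition: MgO 34.53%, Li2O 0.5827%, ZrO2 6.965%, SiO2 54.66%, SrO 3.256%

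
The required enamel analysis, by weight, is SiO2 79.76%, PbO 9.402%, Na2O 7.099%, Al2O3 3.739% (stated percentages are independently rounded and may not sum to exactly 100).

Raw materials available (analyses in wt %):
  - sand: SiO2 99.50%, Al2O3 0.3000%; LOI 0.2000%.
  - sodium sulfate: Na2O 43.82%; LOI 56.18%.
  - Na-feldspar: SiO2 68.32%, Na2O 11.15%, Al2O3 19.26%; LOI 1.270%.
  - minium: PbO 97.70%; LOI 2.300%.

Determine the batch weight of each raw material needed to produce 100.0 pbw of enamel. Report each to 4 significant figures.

Each numeric step carries full precision at all times — working values are shown rounded to 4 significant digits. A single rounding produces every reported number; all derived quantities, including glass mass, LOI, the totals, the yield, four oxide percentages, are recomputed using the weight values on 100.0 pbw of glass in full float precision as given in the problem or the answer.
Target masses of each oxide per 100.0 pbw enamel:
  SiO2: 79.76% × 100.0 = 79.76 pbw
  PbO: 9.402% × 100.0 = 9.402 pbw
  Na2O: 7.099% × 100.0 = 7.099 pbw
  Al2O3: 3.739% × 100.0 = 3.739 pbw
Mass-balance tally per oxide using the reported weights, per the basis as stated (each sum matches its target mass up to rounding of the answer):
  SiO2: 67.55·0.9950 + 18.36·0.6832 = 79.76 pbw (target 79.76 pbw)
  PbO: 9.623·0.9770 = 9.402 pbw (target 9.402 pbw)
  Na2O: 11.53·0.4382 + 18.36·0.1115 = 7.100 pbw (target 7.099 pbw)
  Al2O3: 67.55·0.003000 + 18.36·0.1926 = 3.739 pbw (target 3.739 pbw)
Mass balance on the glass: the batch minus its LOI: 100.0 pbw (summing oxide targets gives 100.0 pbw; against the stated basis, 100.0 pbw — a pure rounding effect).
Adding the batch up: Σ batch = 107.1 pbw; the LOI term Σ batch·LOI equals 7.067 pbw; yield, glass over the total, = 93.40%.

Batch per 100.0 pbw enamel:
  sand: 67.55 pbw
  sodium sulfate: 11.53 pbw
  Na-feldspar: 18.36 pbw
  minium: 9.623 pbw
Total batch = 107.1 pbw; LOI loss = 7.067 pbw; yield = 93.40%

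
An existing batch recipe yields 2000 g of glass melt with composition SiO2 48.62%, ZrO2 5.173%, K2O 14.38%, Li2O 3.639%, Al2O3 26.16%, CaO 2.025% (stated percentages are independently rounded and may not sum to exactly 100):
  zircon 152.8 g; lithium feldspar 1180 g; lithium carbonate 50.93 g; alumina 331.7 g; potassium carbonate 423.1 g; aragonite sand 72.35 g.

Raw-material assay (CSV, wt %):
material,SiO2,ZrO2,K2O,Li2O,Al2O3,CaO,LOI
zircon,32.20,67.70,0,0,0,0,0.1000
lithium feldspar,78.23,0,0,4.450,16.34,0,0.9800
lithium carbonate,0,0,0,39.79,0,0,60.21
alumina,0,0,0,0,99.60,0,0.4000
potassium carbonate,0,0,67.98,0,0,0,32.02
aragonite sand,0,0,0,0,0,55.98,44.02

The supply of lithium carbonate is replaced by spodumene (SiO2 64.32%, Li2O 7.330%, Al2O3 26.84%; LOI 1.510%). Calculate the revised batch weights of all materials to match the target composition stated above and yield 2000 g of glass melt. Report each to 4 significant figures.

Revised batch per 2000 g glass melt:
  zircon: 152.8 g
  lithium feldspar: 726.2 g
  spodumene: 552.0 g
  alumina: 257.4 g
  potassium carbonate: 423.1 g
  aragonite sand: 72.35 g
Total batch = 2184 g; LOI loss = 184.0 g

Working values appear rounded to four significant digits at each printed step; each numeric step holds full precision through the solve. Every reported value is rounded only once — all derived quantities (glass mass, totals, yield, the six compositions, ignition loss) are carried at full precision from the batch weights per 2000 g of glass as given in the problem or answer text.
Target oxide masses per 2000 g glass melt:
  SiO2: 48.62% × 2000 = 972.4 g
  ZrO2: 5.173% × 2000 = 103.5 g
  K2O: 14.38% × 2000 = 287.6 g
  Li2O: 3.639% × 2000 = 72.78 g
  Al2O3: 26.16% × 2000 = 523.2 g
  CaO: 2.025% × 2000 = 40.50 g
Per-oxide balance check on the weights just shown, under the basis named above (delivered sums recover each target given rounding of the digits):
  SiO2: 152.8·0.3220 + 726.2·0.7823 + 552.0·0.6432 = 972.4 g (target 972.4 g)
  ZrO2: 152.8·0.6770 = 103.4 g (target 103.5 g)
  K2O: 423.1·0.6798 = 287.6 g (target 287.6 g)
  Li2O: 726.2·0.04450 + 552.0·0.07330 = 72.78 g (target 72.78 g)
  Al2O3: 726.2·0.1634 + 552.0·0.2684 + 257.4·0.9960 = 523.2 g (target 523.2 g)
  CaO: 72.35·0.5598 = 40.50 g (target 40.50 g)
Consistency of the glass mass: total charge less LOI = 2000 g (the Σ of target masses is 2000 g; basis as stated: 2000 g — a pure rounding effect).
Summing the batch: Σ batch = 2184 g; Σ batch·LOI gives LOI loss = 184.0 g; yield, glass over the total, = 91.58%.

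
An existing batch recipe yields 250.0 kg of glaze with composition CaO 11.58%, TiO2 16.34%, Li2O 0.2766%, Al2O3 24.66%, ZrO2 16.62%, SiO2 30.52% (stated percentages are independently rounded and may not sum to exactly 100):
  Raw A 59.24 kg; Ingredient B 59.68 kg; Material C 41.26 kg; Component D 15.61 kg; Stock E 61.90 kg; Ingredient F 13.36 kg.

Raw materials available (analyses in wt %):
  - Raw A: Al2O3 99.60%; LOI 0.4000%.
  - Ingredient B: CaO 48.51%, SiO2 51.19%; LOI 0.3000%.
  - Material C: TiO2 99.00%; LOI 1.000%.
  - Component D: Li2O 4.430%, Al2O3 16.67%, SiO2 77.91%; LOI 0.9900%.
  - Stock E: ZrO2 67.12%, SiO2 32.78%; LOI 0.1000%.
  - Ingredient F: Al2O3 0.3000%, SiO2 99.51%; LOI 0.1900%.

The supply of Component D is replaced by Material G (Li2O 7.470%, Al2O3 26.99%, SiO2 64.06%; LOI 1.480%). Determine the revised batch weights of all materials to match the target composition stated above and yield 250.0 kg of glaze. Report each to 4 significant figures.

Values along the way are displayed with 4-significant-figure rounding at each printed step. All internal work holds exact precision throughout; every reported value is rounded exactly once — all derived quantities are recomputed from the batch weights per 250.0 kg of glass at exact precision (net glass mass, the yield, LOI, the six compositions, totals) as set out in question or answer.
Oxide-by-oxide targets in 250.0 kg glaze:
  CaO: 11.58% × 250.0 = 28.95 kg
  TiO2: 16.34% × 250.0 = 40.85 kg
  Li2O: 0.2766% × 250.0 = 0.6915 kg
  Al2O3: 24.66% × 250.0 = 61.65 kg
  ZrO2: 16.62% × 250.0 = 41.55 kg
  SiO2: 30.52% × 250.0 = 76.30 kg
A balance pass over the oxides, from the weights as reported, under the basis named above (sums match the target masses given rounding of the digits):
  CaO: 59.68·0.4851 = 28.95 kg (target 28.95 kg)
  TiO2: 41.26·0.9900 = 40.85 kg (target 40.85 kg)
  Li2O: 9.257·0.07470 = 0.6915 kg (target 0.6915 kg)
  Al2O3: 59.33·0.9960 + 9.257·0.2699 + 19.62·0.003000 = 61.65 kg (target 61.65 kg)
  ZrO2: 61.90·0.6712 = 41.55 kg (target 41.55 kg)
  SiO2: 59.68·0.5119 + 9.257·0.6406 + 61.90·0.3278 + 19.62·0.9951 = 76.29 kg (target 76.30 kg)
Glass-mass closure: the batch minus its LOI: 250.0 kg (summing oxide targets gives 250.0 kg; basis as stated: 250.0 kg — a pure rounding effect).
Batch total: Σ batch = 251.0 kg; the LOI term Σ batch·LOI equals 1.065 kg; as yield: glass ÷ batch → 99.58%.

Revised batch per 250.0 kg glaze:
  Raw A: 59.33 kg
  Ingredient B: 59.68 kg
  Material C: 41.26 kg
  Material G: 9.257 kg
  Stock E: 61.90 kg
  Ingredient F: 19.62 kg
Total batch = 251.0 kg; LOI loss = 1.065 kg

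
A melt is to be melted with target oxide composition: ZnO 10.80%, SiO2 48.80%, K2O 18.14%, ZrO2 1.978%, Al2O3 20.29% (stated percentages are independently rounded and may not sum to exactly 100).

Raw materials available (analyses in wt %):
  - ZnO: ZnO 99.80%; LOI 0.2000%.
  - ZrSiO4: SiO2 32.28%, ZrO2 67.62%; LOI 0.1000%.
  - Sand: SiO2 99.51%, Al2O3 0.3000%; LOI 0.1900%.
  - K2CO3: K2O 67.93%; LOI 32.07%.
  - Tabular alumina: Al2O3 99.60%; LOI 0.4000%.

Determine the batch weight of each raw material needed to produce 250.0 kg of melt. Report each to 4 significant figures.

All internal work maintains full precision at every stage — in-progress results are displayed rounded off to 4 significant digits on the page; every reported result takes just one rounding. Derived quantities (the yield, the five compositions, LOI, totals, net glass mass) are recomputed at full precision from the weighed amounts for 250.0 kg of glass, as set out in problem or answer.
The oxide mass targets at 250.0 kg melt:
  ZnO: 10.80% × 250.0 = 27.00 kg
  SiO2: 48.80% × 250.0 = 122.0 kg
  K2O: 18.14% × 250.0 = 45.35 kg
  ZrO2: 1.978% × 250.0 = 4.945 kg
  Al2O3: 20.29% × 250.0 = 50.72 kg
A balance pass over the oxides, per the reported batch figures, under the basis named above (oxide sums agree with the targets once rounding is allowed for):
  ZnO: 27.05·0.9980 = 27.00 kg (target 27.00 kg)
  SiO2: 7.313·0.3228 + 120.2·0.9951 = 122.0 kg (target 122.0 kg)
  K2O: 66.76·0.6793 = 45.35 kg (target 45.35 kg)
  ZrO2: 7.313·0.6762 = 4.945 kg (target 4.945 kg)
  Al2O3: 120.2·0.003000 + 50.57·0.9960 = 50.73 kg (target 50.72 kg)
Consistency of the glass mass: the batch minus its LOI: 250.0 kg (oxide target masses add up to 250.0 kg; with the basis standing at 250.0 kg — a pure rounding effect).
Adding the batch up: Σ batch = 271.9 kg; Σ batch·LOI gives LOI loss = 21.90 kg; glass ÷ batch gives a yield of 91.94%.

Batch per 250.0 kg melt:
  ZnO: 27.05 kg
  ZrSiO4: 7.313 kg
  Sand: 120.2 kg
  K2CO3: 66.76 kg
  Tabular alumina: 50.57 kg
Total batch = 271.9 kg; LOI loss = 21.90 kg; yield = 91.94%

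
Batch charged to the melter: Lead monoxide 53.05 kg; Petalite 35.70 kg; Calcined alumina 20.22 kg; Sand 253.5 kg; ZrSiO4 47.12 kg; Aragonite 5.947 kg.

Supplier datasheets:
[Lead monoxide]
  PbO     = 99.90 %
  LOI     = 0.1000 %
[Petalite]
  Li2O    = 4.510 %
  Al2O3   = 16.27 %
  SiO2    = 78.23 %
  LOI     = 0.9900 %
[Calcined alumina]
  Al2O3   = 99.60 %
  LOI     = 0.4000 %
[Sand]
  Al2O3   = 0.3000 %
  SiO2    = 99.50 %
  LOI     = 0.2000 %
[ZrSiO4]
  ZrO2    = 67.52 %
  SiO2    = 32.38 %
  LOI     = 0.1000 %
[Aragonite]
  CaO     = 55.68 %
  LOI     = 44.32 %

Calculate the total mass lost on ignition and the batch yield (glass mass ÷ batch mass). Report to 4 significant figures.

Intermediates appear, with 4-significant-digit rounding, when written out. All arithmetic maintains exact precision throughout; every reported result takes a single rounding; all derived quantities (the six compositions, yield, ignition loss, totals, net glass mass) are recomputed from the batch weights on 411.9 kg of glass at full float precision as written in the problem or the answer.
Each material's LOI contribution:
  Lead monoxide: 53.05 × 0.001000 = 0.05305 kg
  Petalite: 35.70 × 0.009900 = 0.3534 kg
  Calcined alumina: 20.22 × 0.004000 = 0.08088 kg
  Sand: 253.5 × 0.002000 = 0.5070 kg
  ZrSiO4: 47.12 × 0.001000 = 0.04712 kg
  Aragonite: 5.947 × 0.4432 = 2.636 kg
Total LOI = 3.677 kg
Glass = batch − LOI = 415.5 − 3.677 = 411.9 kg

LOI loss = 3.677 kg; glass = 411.9 kg; yield = 99.12%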